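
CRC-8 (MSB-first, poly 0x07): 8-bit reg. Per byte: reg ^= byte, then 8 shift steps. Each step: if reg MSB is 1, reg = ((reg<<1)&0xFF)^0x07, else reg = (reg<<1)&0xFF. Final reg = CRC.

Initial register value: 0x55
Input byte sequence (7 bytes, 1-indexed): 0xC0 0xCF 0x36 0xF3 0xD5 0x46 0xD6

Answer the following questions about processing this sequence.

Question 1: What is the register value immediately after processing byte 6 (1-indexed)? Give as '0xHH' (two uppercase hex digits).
After byte 1 (0xC0): reg=0xE2
After byte 2 (0xCF): reg=0xC3
After byte 3 (0x36): reg=0xC5
After byte 4 (0xF3): reg=0x82
After byte 5 (0xD5): reg=0xA2
After byte 6 (0x46): reg=0xB2

Answer: 0xB2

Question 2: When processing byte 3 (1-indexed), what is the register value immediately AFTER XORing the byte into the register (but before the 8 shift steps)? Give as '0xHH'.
Answer: 0xF5

Derivation:
Register before byte 3: 0xC3
Byte 3: 0x36
0xC3 XOR 0x36 = 0xF5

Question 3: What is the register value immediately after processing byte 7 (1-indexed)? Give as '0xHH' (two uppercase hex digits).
After byte 1 (0xC0): reg=0xE2
After byte 2 (0xCF): reg=0xC3
After byte 3 (0x36): reg=0xC5
After byte 4 (0xF3): reg=0x82
After byte 5 (0xD5): reg=0xA2
After byte 6 (0x46): reg=0xB2
After byte 7 (0xD6): reg=0x3B

Answer: 0x3B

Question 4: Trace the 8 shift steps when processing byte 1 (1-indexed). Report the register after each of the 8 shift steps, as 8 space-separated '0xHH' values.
Answer: 0x2D 0x5A 0xB4 0x6F 0xDE 0xBB 0x71 0xE2

Derivation:
Register before byte 1: 0x55
After XOR with byte 0xC0: 0x95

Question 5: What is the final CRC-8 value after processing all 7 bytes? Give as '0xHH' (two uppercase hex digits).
Answer: 0x3B

Derivation:
After byte 1 (0xC0): reg=0xE2
After byte 2 (0xCF): reg=0xC3
After byte 3 (0x36): reg=0xC5
After byte 4 (0xF3): reg=0x82
After byte 5 (0xD5): reg=0xA2
After byte 6 (0x46): reg=0xB2
After byte 7 (0xD6): reg=0x3B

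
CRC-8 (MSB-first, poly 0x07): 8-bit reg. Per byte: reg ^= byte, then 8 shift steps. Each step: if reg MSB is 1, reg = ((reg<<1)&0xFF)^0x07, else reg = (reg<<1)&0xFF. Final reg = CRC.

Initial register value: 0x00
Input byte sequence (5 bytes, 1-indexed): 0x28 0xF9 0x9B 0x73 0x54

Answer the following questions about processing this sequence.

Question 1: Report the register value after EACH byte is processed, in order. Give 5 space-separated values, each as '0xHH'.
0xD8 0xE7 0x73 0x00 0xAB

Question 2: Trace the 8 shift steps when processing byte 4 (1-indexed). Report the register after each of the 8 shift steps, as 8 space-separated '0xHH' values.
Answer: 0x00 0x00 0x00 0x00 0x00 0x00 0x00 0x00

Derivation:
After byte 1 (0x28): reg=0xD8
After byte 2 (0xF9): reg=0xE7
After byte 3 (0x9B): reg=0x73
Register before byte 4: 0x73
After XOR with byte 0x73: 0x00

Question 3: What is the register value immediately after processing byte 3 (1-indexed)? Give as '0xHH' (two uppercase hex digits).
After byte 1 (0x28): reg=0xD8
After byte 2 (0xF9): reg=0xE7
After byte 3 (0x9B): reg=0x73

Answer: 0x73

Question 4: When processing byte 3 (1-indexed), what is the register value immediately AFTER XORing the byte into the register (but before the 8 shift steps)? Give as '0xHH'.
Register before byte 3: 0xE7
Byte 3: 0x9B
0xE7 XOR 0x9B = 0x7C

Answer: 0x7C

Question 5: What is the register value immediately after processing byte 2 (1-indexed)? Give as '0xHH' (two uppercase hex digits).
Answer: 0xE7

Derivation:
After byte 1 (0x28): reg=0xD8
After byte 2 (0xF9): reg=0xE7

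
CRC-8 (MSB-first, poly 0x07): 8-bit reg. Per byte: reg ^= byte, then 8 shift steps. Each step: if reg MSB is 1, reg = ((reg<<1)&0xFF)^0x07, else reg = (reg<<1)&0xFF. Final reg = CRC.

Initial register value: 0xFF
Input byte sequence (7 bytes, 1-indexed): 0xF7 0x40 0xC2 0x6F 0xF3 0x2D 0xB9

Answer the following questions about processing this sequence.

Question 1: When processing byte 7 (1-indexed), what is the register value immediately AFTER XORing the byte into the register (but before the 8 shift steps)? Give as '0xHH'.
Answer: 0xD2

Derivation:
Register before byte 7: 0x6B
Byte 7: 0xB9
0x6B XOR 0xB9 = 0xD2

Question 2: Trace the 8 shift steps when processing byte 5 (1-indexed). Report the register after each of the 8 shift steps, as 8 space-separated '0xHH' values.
Answer: 0x10 0x20 0x40 0x80 0x07 0x0E 0x1C 0x38

Derivation:
After byte 1 (0xF7): reg=0x38
After byte 2 (0x40): reg=0x6F
After byte 3 (0xC2): reg=0x4A
After byte 4 (0x6F): reg=0xFB
Register before byte 5: 0xFB
After XOR with byte 0xF3: 0x08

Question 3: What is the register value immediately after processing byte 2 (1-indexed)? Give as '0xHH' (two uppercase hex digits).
Answer: 0x6F

Derivation:
After byte 1 (0xF7): reg=0x38
After byte 2 (0x40): reg=0x6F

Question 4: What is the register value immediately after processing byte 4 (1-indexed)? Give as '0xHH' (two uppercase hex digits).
After byte 1 (0xF7): reg=0x38
After byte 2 (0x40): reg=0x6F
After byte 3 (0xC2): reg=0x4A
After byte 4 (0x6F): reg=0xFB

Answer: 0xFB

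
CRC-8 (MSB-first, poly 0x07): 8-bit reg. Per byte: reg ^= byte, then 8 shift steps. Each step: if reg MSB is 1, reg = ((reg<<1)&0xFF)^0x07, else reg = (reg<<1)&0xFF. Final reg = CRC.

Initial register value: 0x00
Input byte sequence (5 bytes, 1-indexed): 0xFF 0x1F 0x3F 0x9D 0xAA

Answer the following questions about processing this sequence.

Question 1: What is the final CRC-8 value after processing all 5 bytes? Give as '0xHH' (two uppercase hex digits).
After byte 1 (0xFF): reg=0xF3
After byte 2 (0x1F): reg=0x8A
After byte 3 (0x3F): reg=0x02
After byte 4 (0x9D): reg=0xD4
After byte 5 (0xAA): reg=0x7D

Answer: 0x7D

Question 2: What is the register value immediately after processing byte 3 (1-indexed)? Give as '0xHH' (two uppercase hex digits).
Answer: 0x02

Derivation:
After byte 1 (0xFF): reg=0xF3
After byte 2 (0x1F): reg=0x8A
After byte 3 (0x3F): reg=0x02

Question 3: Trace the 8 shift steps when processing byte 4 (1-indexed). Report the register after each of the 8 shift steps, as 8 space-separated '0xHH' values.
After byte 1 (0xFF): reg=0xF3
After byte 2 (0x1F): reg=0x8A
After byte 3 (0x3F): reg=0x02
Register before byte 4: 0x02
After XOR with byte 0x9D: 0x9F

Answer: 0x39 0x72 0xE4 0xCF 0x99 0x35 0x6A 0xD4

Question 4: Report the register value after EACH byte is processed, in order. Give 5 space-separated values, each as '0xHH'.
0xF3 0x8A 0x02 0xD4 0x7D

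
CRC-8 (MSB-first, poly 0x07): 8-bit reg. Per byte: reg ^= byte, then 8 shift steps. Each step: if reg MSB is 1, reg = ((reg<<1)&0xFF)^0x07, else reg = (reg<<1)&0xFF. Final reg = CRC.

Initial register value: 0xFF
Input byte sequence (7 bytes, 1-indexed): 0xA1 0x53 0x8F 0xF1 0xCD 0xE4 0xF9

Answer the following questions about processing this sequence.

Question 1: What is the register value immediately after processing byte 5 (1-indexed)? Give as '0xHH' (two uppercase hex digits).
After byte 1 (0xA1): reg=0x9D
After byte 2 (0x53): reg=0x64
After byte 3 (0x8F): reg=0x9F
After byte 4 (0xF1): reg=0x0D
After byte 5 (0xCD): reg=0x4E

Answer: 0x4E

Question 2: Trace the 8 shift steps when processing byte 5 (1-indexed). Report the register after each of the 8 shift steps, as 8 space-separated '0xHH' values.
After byte 1 (0xA1): reg=0x9D
After byte 2 (0x53): reg=0x64
After byte 3 (0x8F): reg=0x9F
After byte 4 (0xF1): reg=0x0D
Register before byte 5: 0x0D
After XOR with byte 0xCD: 0xC0

Answer: 0x87 0x09 0x12 0x24 0x48 0x90 0x27 0x4E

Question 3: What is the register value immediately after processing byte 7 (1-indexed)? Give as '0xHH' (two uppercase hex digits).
Answer: 0x7B

Derivation:
After byte 1 (0xA1): reg=0x9D
After byte 2 (0x53): reg=0x64
After byte 3 (0x8F): reg=0x9F
After byte 4 (0xF1): reg=0x0D
After byte 5 (0xCD): reg=0x4E
After byte 6 (0xE4): reg=0x5F
After byte 7 (0xF9): reg=0x7B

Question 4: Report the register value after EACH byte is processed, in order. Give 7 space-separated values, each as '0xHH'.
0x9D 0x64 0x9F 0x0D 0x4E 0x5F 0x7B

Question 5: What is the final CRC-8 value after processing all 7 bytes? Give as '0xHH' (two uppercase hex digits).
Answer: 0x7B

Derivation:
After byte 1 (0xA1): reg=0x9D
After byte 2 (0x53): reg=0x64
After byte 3 (0x8F): reg=0x9F
After byte 4 (0xF1): reg=0x0D
After byte 5 (0xCD): reg=0x4E
After byte 6 (0xE4): reg=0x5F
After byte 7 (0xF9): reg=0x7B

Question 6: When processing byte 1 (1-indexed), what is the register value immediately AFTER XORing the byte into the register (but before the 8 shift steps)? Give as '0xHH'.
Answer: 0x5E

Derivation:
Register before byte 1: 0xFF
Byte 1: 0xA1
0xFF XOR 0xA1 = 0x5E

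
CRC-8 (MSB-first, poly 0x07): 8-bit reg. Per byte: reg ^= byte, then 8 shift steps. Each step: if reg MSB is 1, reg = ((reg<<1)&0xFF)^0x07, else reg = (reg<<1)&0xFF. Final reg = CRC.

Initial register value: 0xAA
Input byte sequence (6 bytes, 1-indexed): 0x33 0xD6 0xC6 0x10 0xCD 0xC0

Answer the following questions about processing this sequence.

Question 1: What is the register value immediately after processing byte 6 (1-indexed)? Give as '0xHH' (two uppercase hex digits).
Answer: 0x04

Derivation:
After byte 1 (0x33): reg=0xC6
After byte 2 (0xD6): reg=0x70
After byte 3 (0xC6): reg=0x0B
After byte 4 (0x10): reg=0x41
After byte 5 (0xCD): reg=0xAD
After byte 6 (0xC0): reg=0x04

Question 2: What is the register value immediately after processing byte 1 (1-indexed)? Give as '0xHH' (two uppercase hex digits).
After byte 1 (0x33): reg=0xC6

Answer: 0xC6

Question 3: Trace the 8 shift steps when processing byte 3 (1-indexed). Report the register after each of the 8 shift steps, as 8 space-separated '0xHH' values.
Answer: 0x6B 0xD6 0xAB 0x51 0xA2 0x43 0x86 0x0B

Derivation:
After byte 1 (0x33): reg=0xC6
After byte 2 (0xD6): reg=0x70
Register before byte 3: 0x70
After XOR with byte 0xC6: 0xB6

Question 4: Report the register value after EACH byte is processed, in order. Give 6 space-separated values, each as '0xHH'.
0xC6 0x70 0x0B 0x41 0xAD 0x04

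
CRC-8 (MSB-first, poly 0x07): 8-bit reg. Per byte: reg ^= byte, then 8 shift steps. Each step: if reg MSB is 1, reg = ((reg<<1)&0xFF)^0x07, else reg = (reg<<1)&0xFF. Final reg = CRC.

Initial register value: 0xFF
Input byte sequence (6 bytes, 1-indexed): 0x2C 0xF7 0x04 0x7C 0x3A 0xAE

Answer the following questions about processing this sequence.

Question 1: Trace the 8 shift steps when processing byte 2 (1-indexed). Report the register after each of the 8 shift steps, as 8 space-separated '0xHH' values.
After byte 1 (0x2C): reg=0x37
Register before byte 2: 0x37
After XOR with byte 0xF7: 0xC0

Answer: 0x87 0x09 0x12 0x24 0x48 0x90 0x27 0x4E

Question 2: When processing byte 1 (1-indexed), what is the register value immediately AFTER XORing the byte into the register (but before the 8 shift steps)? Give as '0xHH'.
Register before byte 1: 0xFF
Byte 1: 0x2C
0xFF XOR 0x2C = 0xD3

Answer: 0xD3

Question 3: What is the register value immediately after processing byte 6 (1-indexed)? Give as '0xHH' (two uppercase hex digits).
After byte 1 (0x2C): reg=0x37
After byte 2 (0xF7): reg=0x4E
After byte 3 (0x04): reg=0xF1
After byte 4 (0x7C): reg=0xAA
After byte 5 (0x3A): reg=0xF9
After byte 6 (0xAE): reg=0xA2

Answer: 0xA2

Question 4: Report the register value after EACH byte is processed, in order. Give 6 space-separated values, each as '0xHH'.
0x37 0x4E 0xF1 0xAA 0xF9 0xA2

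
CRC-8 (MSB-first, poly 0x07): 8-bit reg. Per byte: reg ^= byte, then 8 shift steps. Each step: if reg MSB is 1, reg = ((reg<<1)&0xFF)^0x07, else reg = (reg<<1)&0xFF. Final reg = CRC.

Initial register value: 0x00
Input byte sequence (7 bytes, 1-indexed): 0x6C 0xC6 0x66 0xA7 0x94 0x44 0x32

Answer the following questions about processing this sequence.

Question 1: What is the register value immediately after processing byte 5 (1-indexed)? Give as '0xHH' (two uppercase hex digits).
After byte 1 (0x6C): reg=0x03
After byte 2 (0xC6): reg=0x55
After byte 3 (0x66): reg=0x99
After byte 4 (0xA7): reg=0xBA
After byte 5 (0x94): reg=0xCA

Answer: 0xCA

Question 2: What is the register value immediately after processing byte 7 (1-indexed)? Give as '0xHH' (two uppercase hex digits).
After byte 1 (0x6C): reg=0x03
After byte 2 (0xC6): reg=0x55
After byte 3 (0x66): reg=0x99
After byte 4 (0xA7): reg=0xBA
After byte 5 (0x94): reg=0xCA
After byte 6 (0x44): reg=0xA3
After byte 7 (0x32): reg=0xFE

Answer: 0xFE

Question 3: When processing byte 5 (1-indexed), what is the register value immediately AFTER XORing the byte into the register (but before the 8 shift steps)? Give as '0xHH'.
Answer: 0x2E

Derivation:
Register before byte 5: 0xBA
Byte 5: 0x94
0xBA XOR 0x94 = 0x2E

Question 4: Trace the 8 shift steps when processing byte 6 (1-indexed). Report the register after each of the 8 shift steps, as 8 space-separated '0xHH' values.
After byte 1 (0x6C): reg=0x03
After byte 2 (0xC6): reg=0x55
After byte 3 (0x66): reg=0x99
After byte 4 (0xA7): reg=0xBA
After byte 5 (0x94): reg=0xCA
Register before byte 6: 0xCA
After XOR with byte 0x44: 0x8E

Answer: 0x1B 0x36 0x6C 0xD8 0xB7 0x69 0xD2 0xA3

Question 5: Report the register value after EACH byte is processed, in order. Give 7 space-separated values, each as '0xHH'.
0x03 0x55 0x99 0xBA 0xCA 0xA3 0xFE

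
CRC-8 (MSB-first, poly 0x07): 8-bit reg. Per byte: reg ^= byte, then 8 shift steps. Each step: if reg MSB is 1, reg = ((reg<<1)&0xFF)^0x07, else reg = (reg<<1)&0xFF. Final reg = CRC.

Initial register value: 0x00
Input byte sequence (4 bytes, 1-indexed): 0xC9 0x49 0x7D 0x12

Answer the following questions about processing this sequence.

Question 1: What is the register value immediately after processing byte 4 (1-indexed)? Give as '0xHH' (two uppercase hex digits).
Answer: 0x85

Derivation:
After byte 1 (0xC9): reg=0x71
After byte 2 (0x49): reg=0xA8
After byte 3 (0x7D): reg=0x25
After byte 4 (0x12): reg=0x85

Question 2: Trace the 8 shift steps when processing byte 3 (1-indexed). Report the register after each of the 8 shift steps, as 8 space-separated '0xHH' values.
After byte 1 (0xC9): reg=0x71
After byte 2 (0x49): reg=0xA8
Register before byte 3: 0xA8
After XOR with byte 0x7D: 0xD5

Answer: 0xAD 0x5D 0xBA 0x73 0xE6 0xCB 0x91 0x25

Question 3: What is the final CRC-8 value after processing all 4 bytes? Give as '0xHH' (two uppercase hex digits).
After byte 1 (0xC9): reg=0x71
After byte 2 (0x49): reg=0xA8
After byte 3 (0x7D): reg=0x25
After byte 4 (0x12): reg=0x85

Answer: 0x85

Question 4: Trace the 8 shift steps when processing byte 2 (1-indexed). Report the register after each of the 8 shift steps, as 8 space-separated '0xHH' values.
After byte 1 (0xC9): reg=0x71
Register before byte 2: 0x71
After XOR with byte 0x49: 0x38

Answer: 0x70 0xE0 0xC7 0x89 0x15 0x2A 0x54 0xA8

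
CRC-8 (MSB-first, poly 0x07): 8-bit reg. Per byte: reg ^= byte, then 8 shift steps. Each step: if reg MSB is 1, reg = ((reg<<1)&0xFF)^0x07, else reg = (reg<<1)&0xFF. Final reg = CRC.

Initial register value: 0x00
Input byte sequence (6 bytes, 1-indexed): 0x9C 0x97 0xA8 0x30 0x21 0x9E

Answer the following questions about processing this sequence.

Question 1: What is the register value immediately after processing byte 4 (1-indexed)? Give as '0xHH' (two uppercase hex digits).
Answer: 0x21

Derivation:
After byte 1 (0x9C): reg=0xDD
After byte 2 (0x97): reg=0xF1
After byte 3 (0xA8): reg=0x88
After byte 4 (0x30): reg=0x21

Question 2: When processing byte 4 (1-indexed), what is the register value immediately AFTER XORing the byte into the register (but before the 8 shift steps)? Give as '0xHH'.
Register before byte 4: 0x88
Byte 4: 0x30
0x88 XOR 0x30 = 0xB8

Answer: 0xB8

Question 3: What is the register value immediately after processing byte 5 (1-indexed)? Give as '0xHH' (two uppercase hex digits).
After byte 1 (0x9C): reg=0xDD
After byte 2 (0x97): reg=0xF1
After byte 3 (0xA8): reg=0x88
After byte 4 (0x30): reg=0x21
After byte 5 (0x21): reg=0x00

Answer: 0x00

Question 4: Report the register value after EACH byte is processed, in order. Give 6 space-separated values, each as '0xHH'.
0xDD 0xF1 0x88 0x21 0x00 0xD3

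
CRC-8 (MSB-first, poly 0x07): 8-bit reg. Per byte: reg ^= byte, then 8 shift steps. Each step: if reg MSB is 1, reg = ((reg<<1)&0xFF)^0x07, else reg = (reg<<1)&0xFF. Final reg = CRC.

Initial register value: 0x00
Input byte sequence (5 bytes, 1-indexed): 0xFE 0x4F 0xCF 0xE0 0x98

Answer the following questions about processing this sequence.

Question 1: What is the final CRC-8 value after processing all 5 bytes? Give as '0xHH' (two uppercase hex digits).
After byte 1 (0xFE): reg=0xF4
After byte 2 (0x4F): reg=0x28
After byte 3 (0xCF): reg=0xBB
After byte 4 (0xE0): reg=0x86
After byte 5 (0x98): reg=0x5A

Answer: 0x5A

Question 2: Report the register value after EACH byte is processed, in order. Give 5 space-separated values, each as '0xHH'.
0xF4 0x28 0xBB 0x86 0x5A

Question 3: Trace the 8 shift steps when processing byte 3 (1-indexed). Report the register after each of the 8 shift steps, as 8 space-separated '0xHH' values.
After byte 1 (0xFE): reg=0xF4
After byte 2 (0x4F): reg=0x28
Register before byte 3: 0x28
After XOR with byte 0xCF: 0xE7

Answer: 0xC9 0x95 0x2D 0x5A 0xB4 0x6F 0xDE 0xBB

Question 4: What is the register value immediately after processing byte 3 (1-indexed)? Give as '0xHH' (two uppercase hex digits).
After byte 1 (0xFE): reg=0xF4
After byte 2 (0x4F): reg=0x28
After byte 3 (0xCF): reg=0xBB

Answer: 0xBB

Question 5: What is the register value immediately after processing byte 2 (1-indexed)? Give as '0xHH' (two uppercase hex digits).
Answer: 0x28

Derivation:
After byte 1 (0xFE): reg=0xF4
After byte 2 (0x4F): reg=0x28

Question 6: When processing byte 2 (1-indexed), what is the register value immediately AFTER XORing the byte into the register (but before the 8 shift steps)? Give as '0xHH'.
Register before byte 2: 0xF4
Byte 2: 0x4F
0xF4 XOR 0x4F = 0xBB

Answer: 0xBB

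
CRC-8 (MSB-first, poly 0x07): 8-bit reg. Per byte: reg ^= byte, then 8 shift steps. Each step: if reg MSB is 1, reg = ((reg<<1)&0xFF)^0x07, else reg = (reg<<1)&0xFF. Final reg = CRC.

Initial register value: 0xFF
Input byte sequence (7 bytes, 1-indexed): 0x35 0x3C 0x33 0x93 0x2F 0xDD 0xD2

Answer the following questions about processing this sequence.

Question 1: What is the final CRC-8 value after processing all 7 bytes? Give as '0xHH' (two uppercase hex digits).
Answer: 0x29

Derivation:
After byte 1 (0x35): reg=0x78
After byte 2 (0x3C): reg=0xDB
After byte 3 (0x33): reg=0x96
After byte 4 (0x93): reg=0x1B
After byte 5 (0x2F): reg=0x8C
After byte 6 (0xDD): reg=0xB0
After byte 7 (0xD2): reg=0x29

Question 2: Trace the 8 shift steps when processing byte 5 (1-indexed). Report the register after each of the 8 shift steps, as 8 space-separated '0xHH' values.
Answer: 0x68 0xD0 0xA7 0x49 0x92 0x23 0x46 0x8C

Derivation:
After byte 1 (0x35): reg=0x78
After byte 2 (0x3C): reg=0xDB
After byte 3 (0x33): reg=0x96
After byte 4 (0x93): reg=0x1B
Register before byte 5: 0x1B
After XOR with byte 0x2F: 0x34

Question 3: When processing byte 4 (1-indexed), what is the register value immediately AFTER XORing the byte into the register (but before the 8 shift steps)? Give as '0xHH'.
Register before byte 4: 0x96
Byte 4: 0x93
0x96 XOR 0x93 = 0x05

Answer: 0x05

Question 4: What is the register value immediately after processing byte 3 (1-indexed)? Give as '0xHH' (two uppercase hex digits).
After byte 1 (0x35): reg=0x78
After byte 2 (0x3C): reg=0xDB
After byte 3 (0x33): reg=0x96

Answer: 0x96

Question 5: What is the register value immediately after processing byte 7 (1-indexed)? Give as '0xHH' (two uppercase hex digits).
After byte 1 (0x35): reg=0x78
After byte 2 (0x3C): reg=0xDB
After byte 3 (0x33): reg=0x96
After byte 4 (0x93): reg=0x1B
After byte 5 (0x2F): reg=0x8C
After byte 6 (0xDD): reg=0xB0
After byte 7 (0xD2): reg=0x29

Answer: 0x29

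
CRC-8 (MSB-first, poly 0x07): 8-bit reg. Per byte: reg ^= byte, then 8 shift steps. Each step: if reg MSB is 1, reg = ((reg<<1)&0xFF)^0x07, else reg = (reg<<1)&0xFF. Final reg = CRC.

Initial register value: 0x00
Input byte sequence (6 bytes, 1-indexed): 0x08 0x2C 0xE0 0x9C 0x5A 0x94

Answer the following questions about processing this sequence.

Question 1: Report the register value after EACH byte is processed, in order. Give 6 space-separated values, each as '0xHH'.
0x38 0x6C 0xAD 0x97 0x6D 0xE1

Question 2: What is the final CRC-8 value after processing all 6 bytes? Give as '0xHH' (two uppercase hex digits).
Answer: 0xE1

Derivation:
After byte 1 (0x08): reg=0x38
After byte 2 (0x2C): reg=0x6C
After byte 3 (0xE0): reg=0xAD
After byte 4 (0x9C): reg=0x97
After byte 5 (0x5A): reg=0x6D
After byte 6 (0x94): reg=0xE1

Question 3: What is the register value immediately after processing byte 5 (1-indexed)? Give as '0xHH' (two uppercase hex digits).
After byte 1 (0x08): reg=0x38
After byte 2 (0x2C): reg=0x6C
After byte 3 (0xE0): reg=0xAD
After byte 4 (0x9C): reg=0x97
After byte 5 (0x5A): reg=0x6D

Answer: 0x6D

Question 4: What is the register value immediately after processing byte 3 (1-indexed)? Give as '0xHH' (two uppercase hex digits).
After byte 1 (0x08): reg=0x38
After byte 2 (0x2C): reg=0x6C
After byte 3 (0xE0): reg=0xAD

Answer: 0xAD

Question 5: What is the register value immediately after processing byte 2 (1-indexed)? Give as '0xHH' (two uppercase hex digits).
After byte 1 (0x08): reg=0x38
After byte 2 (0x2C): reg=0x6C

Answer: 0x6C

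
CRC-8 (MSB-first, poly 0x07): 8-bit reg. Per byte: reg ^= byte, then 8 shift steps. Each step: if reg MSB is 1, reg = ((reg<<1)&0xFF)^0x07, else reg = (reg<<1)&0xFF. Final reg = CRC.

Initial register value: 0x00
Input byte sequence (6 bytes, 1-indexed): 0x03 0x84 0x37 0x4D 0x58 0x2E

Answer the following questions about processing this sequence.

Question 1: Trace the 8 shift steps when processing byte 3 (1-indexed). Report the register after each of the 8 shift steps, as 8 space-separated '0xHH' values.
Answer: 0x3D 0x7A 0xF4 0xEF 0xD9 0xB5 0x6D 0xDA

Derivation:
After byte 1 (0x03): reg=0x09
After byte 2 (0x84): reg=0xAA
Register before byte 3: 0xAA
After XOR with byte 0x37: 0x9D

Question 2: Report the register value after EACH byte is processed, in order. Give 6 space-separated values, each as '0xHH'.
0x09 0xAA 0xDA 0xEC 0x05 0xD1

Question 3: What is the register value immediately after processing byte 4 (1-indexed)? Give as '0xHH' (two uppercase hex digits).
Answer: 0xEC

Derivation:
After byte 1 (0x03): reg=0x09
After byte 2 (0x84): reg=0xAA
After byte 3 (0x37): reg=0xDA
After byte 4 (0x4D): reg=0xEC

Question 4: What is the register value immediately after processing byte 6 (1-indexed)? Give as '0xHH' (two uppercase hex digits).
After byte 1 (0x03): reg=0x09
After byte 2 (0x84): reg=0xAA
After byte 3 (0x37): reg=0xDA
After byte 4 (0x4D): reg=0xEC
After byte 5 (0x58): reg=0x05
After byte 6 (0x2E): reg=0xD1

Answer: 0xD1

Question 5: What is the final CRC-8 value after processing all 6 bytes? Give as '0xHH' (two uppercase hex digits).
Answer: 0xD1

Derivation:
After byte 1 (0x03): reg=0x09
After byte 2 (0x84): reg=0xAA
After byte 3 (0x37): reg=0xDA
After byte 4 (0x4D): reg=0xEC
After byte 5 (0x58): reg=0x05
After byte 6 (0x2E): reg=0xD1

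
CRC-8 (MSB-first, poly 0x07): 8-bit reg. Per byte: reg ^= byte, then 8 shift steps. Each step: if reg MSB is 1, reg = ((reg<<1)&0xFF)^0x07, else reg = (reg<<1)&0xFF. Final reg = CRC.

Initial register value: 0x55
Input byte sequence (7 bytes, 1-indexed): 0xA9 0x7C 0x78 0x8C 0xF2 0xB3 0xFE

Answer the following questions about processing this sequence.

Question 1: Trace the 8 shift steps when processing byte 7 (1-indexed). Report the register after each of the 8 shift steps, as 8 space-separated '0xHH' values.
Answer: 0xFE 0xFB 0xF1 0xE5 0xCD 0x9D 0x3D 0x7A

Derivation:
After byte 1 (0xA9): reg=0xFA
After byte 2 (0x7C): reg=0x9B
After byte 3 (0x78): reg=0xA7
After byte 4 (0x8C): reg=0xD1
After byte 5 (0xF2): reg=0xE9
After byte 6 (0xB3): reg=0x81
Register before byte 7: 0x81
After XOR with byte 0xFE: 0x7F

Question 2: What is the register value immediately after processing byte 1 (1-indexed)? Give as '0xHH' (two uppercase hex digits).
After byte 1 (0xA9): reg=0xFA

Answer: 0xFA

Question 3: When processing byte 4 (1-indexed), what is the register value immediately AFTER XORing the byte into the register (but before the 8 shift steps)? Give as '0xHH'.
Register before byte 4: 0xA7
Byte 4: 0x8C
0xA7 XOR 0x8C = 0x2B

Answer: 0x2B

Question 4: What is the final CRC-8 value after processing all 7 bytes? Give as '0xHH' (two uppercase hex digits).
After byte 1 (0xA9): reg=0xFA
After byte 2 (0x7C): reg=0x9B
After byte 3 (0x78): reg=0xA7
After byte 4 (0x8C): reg=0xD1
After byte 5 (0xF2): reg=0xE9
After byte 6 (0xB3): reg=0x81
After byte 7 (0xFE): reg=0x7A

Answer: 0x7A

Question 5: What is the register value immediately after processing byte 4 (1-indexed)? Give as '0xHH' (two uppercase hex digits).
Answer: 0xD1

Derivation:
After byte 1 (0xA9): reg=0xFA
After byte 2 (0x7C): reg=0x9B
After byte 3 (0x78): reg=0xA7
After byte 4 (0x8C): reg=0xD1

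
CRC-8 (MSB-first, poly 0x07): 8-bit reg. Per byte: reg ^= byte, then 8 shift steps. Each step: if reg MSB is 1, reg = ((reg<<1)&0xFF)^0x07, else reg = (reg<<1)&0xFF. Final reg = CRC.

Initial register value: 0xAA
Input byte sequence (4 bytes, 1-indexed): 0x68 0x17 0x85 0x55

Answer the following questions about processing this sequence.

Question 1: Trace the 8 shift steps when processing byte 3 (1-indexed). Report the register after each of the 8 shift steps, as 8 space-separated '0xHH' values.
Answer: 0x4E 0x9C 0x3F 0x7E 0xFC 0xFF 0xF9 0xF5

Derivation:
After byte 1 (0x68): reg=0x40
After byte 2 (0x17): reg=0xA2
Register before byte 3: 0xA2
After XOR with byte 0x85: 0x27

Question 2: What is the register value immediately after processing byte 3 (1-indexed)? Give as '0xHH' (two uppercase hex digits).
After byte 1 (0x68): reg=0x40
After byte 2 (0x17): reg=0xA2
After byte 3 (0x85): reg=0xF5

Answer: 0xF5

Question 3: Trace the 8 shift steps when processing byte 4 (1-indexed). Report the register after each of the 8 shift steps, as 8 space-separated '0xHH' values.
After byte 1 (0x68): reg=0x40
After byte 2 (0x17): reg=0xA2
After byte 3 (0x85): reg=0xF5
Register before byte 4: 0xF5
After XOR with byte 0x55: 0xA0

Answer: 0x47 0x8E 0x1B 0x36 0x6C 0xD8 0xB7 0x69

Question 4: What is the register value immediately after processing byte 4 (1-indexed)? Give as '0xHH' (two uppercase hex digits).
After byte 1 (0x68): reg=0x40
After byte 2 (0x17): reg=0xA2
After byte 3 (0x85): reg=0xF5
After byte 4 (0x55): reg=0x69

Answer: 0x69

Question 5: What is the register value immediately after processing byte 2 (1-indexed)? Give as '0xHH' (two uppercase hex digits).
Answer: 0xA2

Derivation:
After byte 1 (0x68): reg=0x40
After byte 2 (0x17): reg=0xA2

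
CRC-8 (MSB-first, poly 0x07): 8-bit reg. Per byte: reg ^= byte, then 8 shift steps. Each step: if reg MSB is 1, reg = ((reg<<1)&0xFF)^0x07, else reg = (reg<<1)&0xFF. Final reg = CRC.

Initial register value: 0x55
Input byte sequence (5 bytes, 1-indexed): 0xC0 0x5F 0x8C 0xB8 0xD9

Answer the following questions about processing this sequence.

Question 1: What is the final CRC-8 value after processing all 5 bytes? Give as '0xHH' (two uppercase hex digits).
After byte 1 (0xC0): reg=0xE2
After byte 2 (0x5F): reg=0x3A
After byte 3 (0x8C): reg=0x0B
After byte 4 (0xB8): reg=0x10
After byte 5 (0xD9): reg=0x71

Answer: 0x71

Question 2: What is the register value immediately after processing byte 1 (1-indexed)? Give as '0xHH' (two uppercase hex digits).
After byte 1 (0xC0): reg=0xE2

Answer: 0xE2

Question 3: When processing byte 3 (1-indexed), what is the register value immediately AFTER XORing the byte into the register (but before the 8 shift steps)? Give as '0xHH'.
Answer: 0xB6

Derivation:
Register before byte 3: 0x3A
Byte 3: 0x8C
0x3A XOR 0x8C = 0xB6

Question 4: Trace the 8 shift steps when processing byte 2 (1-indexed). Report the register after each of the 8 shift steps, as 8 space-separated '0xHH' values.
After byte 1 (0xC0): reg=0xE2
Register before byte 2: 0xE2
After XOR with byte 0x5F: 0xBD

Answer: 0x7D 0xFA 0xF3 0xE1 0xC5 0x8D 0x1D 0x3A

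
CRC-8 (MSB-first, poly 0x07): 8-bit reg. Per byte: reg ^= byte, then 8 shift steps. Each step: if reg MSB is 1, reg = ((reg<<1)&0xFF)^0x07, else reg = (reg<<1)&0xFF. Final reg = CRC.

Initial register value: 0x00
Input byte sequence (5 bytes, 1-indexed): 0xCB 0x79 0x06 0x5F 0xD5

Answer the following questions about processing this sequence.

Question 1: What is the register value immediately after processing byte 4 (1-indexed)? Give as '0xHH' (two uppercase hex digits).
After byte 1 (0xCB): reg=0x7F
After byte 2 (0x79): reg=0x12
After byte 3 (0x06): reg=0x6C
After byte 4 (0x5F): reg=0x99

Answer: 0x99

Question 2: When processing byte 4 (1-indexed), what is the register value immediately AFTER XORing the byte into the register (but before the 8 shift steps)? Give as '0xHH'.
Register before byte 4: 0x6C
Byte 4: 0x5F
0x6C XOR 0x5F = 0x33

Answer: 0x33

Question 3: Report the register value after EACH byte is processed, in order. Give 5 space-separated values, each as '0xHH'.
0x7F 0x12 0x6C 0x99 0xE3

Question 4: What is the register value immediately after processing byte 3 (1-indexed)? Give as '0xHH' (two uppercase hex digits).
After byte 1 (0xCB): reg=0x7F
After byte 2 (0x79): reg=0x12
After byte 3 (0x06): reg=0x6C

Answer: 0x6C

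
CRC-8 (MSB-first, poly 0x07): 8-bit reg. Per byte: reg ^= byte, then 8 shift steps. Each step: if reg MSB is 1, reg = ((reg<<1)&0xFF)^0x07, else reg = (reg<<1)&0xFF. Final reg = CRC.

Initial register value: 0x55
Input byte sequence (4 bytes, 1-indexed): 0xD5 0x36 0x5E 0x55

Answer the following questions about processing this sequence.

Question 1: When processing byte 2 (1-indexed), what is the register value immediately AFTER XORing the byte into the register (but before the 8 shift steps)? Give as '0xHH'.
Register before byte 2: 0x89
Byte 2: 0x36
0x89 XOR 0x36 = 0xBF

Answer: 0xBF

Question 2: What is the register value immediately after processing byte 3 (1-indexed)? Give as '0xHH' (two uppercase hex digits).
After byte 1 (0xD5): reg=0x89
After byte 2 (0x36): reg=0x34
After byte 3 (0x5E): reg=0x11

Answer: 0x11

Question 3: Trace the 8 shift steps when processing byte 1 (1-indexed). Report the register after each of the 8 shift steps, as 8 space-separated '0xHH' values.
Register before byte 1: 0x55
After XOR with byte 0xD5: 0x80

Answer: 0x07 0x0E 0x1C 0x38 0x70 0xE0 0xC7 0x89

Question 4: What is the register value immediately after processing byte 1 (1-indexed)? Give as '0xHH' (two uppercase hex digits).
After byte 1 (0xD5): reg=0x89

Answer: 0x89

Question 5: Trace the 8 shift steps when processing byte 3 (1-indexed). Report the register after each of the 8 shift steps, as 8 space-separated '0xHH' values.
After byte 1 (0xD5): reg=0x89
After byte 2 (0x36): reg=0x34
Register before byte 3: 0x34
After XOR with byte 0x5E: 0x6A

Answer: 0xD4 0xAF 0x59 0xB2 0x63 0xC6 0x8B 0x11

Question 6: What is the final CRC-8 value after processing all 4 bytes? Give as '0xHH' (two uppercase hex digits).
After byte 1 (0xD5): reg=0x89
After byte 2 (0x36): reg=0x34
After byte 3 (0x5E): reg=0x11
After byte 4 (0x55): reg=0xDB

Answer: 0xDB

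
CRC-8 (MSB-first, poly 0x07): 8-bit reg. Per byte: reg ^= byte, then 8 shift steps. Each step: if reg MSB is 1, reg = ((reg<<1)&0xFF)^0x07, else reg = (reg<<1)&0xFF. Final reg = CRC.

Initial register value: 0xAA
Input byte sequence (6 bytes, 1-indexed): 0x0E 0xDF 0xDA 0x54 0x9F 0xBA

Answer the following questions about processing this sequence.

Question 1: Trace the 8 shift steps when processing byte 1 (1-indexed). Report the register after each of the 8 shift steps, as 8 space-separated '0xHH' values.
Register before byte 1: 0xAA
After XOR with byte 0x0E: 0xA4

Answer: 0x4F 0x9E 0x3B 0x76 0xEC 0xDF 0xB9 0x75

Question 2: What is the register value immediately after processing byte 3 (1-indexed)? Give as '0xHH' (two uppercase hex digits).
Answer: 0x92

Derivation:
After byte 1 (0x0E): reg=0x75
After byte 2 (0xDF): reg=0x5F
After byte 3 (0xDA): reg=0x92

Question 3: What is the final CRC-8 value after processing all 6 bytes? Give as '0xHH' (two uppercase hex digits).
Answer: 0xFD

Derivation:
After byte 1 (0x0E): reg=0x75
After byte 2 (0xDF): reg=0x5F
After byte 3 (0xDA): reg=0x92
After byte 4 (0x54): reg=0x5C
After byte 5 (0x9F): reg=0x47
After byte 6 (0xBA): reg=0xFD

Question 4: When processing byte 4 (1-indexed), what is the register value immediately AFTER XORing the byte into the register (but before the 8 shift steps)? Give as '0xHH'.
Answer: 0xC6

Derivation:
Register before byte 4: 0x92
Byte 4: 0x54
0x92 XOR 0x54 = 0xC6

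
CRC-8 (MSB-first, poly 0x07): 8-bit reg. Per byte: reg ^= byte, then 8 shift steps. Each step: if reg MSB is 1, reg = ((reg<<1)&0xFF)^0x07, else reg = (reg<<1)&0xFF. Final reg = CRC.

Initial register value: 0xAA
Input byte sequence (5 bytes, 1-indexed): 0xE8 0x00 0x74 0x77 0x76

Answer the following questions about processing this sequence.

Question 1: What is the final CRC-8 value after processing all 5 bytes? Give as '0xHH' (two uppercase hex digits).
Answer: 0x4C

Derivation:
After byte 1 (0xE8): reg=0xC9
After byte 2 (0x00): reg=0x71
After byte 3 (0x74): reg=0x1B
After byte 4 (0x77): reg=0x03
After byte 5 (0x76): reg=0x4C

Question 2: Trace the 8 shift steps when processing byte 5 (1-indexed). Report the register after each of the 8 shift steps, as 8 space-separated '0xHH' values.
Answer: 0xEA 0xD3 0xA1 0x45 0x8A 0x13 0x26 0x4C

Derivation:
After byte 1 (0xE8): reg=0xC9
After byte 2 (0x00): reg=0x71
After byte 3 (0x74): reg=0x1B
After byte 4 (0x77): reg=0x03
Register before byte 5: 0x03
After XOR with byte 0x76: 0x75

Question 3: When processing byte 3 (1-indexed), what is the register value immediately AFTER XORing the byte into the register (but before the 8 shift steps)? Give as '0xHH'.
Answer: 0x05

Derivation:
Register before byte 3: 0x71
Byte 3: 0x74
0x71 XOR 0x74 = 0x05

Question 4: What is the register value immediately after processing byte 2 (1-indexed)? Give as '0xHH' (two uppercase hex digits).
After byte 1 (0xE8): reg=0xC9
After byte 2 (0x00): reg=0x71

Answer: 0x71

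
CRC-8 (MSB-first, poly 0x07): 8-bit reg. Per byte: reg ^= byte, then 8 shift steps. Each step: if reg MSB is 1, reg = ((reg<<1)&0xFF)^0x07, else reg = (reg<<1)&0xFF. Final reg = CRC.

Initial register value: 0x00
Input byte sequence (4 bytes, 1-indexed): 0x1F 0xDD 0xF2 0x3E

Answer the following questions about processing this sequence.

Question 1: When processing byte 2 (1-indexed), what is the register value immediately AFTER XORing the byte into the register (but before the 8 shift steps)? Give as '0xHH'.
Answer: 0x80

Derivation:
Register before byte 2: 0x5D
Byte 2: 0xDD
0x5D XOR 0xDD = 0x80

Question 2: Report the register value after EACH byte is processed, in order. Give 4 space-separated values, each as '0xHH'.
0x5D 0x89 0x66 0x8F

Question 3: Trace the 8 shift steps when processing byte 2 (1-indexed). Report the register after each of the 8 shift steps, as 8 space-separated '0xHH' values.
Answer: 0x07 0x0E 0x1C 0x38 0x70 0xE0 0xC7 0x89

Derivation:
After byte 1 (0x1F): reg=0x5D
Register before byte 2: 0x5D
After XOR with byte 0xDD: 0x80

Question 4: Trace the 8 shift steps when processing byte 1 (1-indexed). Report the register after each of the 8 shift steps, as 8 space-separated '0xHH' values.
Register before byte 1: 0x00
After XOR with byte 0x1F: 0x1F

Answer: 0x3E 0x7C 0xF8 0xF7 0xE9 0xD5 0xAD 0x5D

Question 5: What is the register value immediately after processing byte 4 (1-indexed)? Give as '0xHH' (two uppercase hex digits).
Answer: 0x8F

Derivation:
After byte 1 (0x1F): reg=0x5D
After byte 2 (0xDD): reg=0x89
After byte 3 (0xF2): reg=0x66
After byte 4 (0x3E): reg=0x8F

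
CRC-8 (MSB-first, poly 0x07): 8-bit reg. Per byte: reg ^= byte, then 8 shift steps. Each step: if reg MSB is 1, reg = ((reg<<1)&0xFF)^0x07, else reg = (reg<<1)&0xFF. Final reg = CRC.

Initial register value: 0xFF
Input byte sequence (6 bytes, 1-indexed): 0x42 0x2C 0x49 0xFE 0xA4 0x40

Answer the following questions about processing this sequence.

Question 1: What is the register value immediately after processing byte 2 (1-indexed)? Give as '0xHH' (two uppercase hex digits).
After byte 1 (0x42): reg=0x3A
After byte 2 (0x2C): reg=0x62

Answer: 0x62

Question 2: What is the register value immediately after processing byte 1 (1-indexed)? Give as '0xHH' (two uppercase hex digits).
After byte 1 (0x42): reg=0x3A

Answer: 0x3A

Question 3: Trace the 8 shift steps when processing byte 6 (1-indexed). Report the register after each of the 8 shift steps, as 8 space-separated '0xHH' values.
After byte 1 (0x42): reg=0x3A
After byte 2 (0x2C): reg=0x62
After byte 3 (0x49): reg=0xD1
After byte 4 (0xFE): reg=0xCD
After byte 5 (0xA4): reg=0x18
Register before byte 6: 0x18
After XOR with byte 0x40: 0x58

Answer: 0xB0 0x67 0xCE 0x9B 0x31 0x62 0xC4 0x8F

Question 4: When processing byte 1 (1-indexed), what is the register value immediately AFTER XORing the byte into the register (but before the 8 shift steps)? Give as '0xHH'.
Answer: 0xBD

Derivation:
Register before byte 1: 0xFF
Byte 1: 0x42
0xFF XOR 0x42 = 0xBD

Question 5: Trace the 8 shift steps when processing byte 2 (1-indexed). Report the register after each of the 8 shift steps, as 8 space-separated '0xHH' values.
After byte 1 (0x42): reg=0x3A
Register before byte 2: 0x3A
After XOR with byte 0x2C: 0x16

Answer: 0x2C 0x58 0xB0 0x67 0xCE 0x9B 0x31 0x62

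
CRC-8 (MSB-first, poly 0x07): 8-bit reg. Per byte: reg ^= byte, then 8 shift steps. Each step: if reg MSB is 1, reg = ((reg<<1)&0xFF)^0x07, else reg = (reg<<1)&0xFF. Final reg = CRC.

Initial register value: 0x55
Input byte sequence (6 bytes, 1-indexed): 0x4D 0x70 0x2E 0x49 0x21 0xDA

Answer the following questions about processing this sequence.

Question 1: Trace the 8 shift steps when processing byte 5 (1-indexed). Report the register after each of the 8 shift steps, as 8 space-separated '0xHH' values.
Answer: 0x22 0x44 0x88 0x17 0x2E 0x5C 0xB8 0x77

Derivation:
After byte 1 (0x4D): reg=0x48
After byte 2 (0x70): reg=0xA8
After byte 3 (0x2E): reg=0x9B
After byte 4 (0x49): reg=0x30
Register before byte 5: 0x30
After XOR with byte 0x21: 0x11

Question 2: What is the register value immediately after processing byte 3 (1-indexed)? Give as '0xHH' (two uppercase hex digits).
After byte 1 (0x4D): reg=0x48
After byte 2 (0x70): reg=0xA8
After byte 3 (0x2E): reg=0x9B

Answer: 0x9B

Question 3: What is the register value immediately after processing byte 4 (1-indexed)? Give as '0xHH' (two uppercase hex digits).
After byte 1 (0x4D): reg=0x48
After byte 2 (0x70): reg=0xA8
After byte 3 (0x2E): reg=0x9B
After byte 4 (0x49): reg=0x30

Answer: 0x30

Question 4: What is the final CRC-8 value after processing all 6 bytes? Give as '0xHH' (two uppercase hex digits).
After byte 1 (0x4D): reg=0x48
After byte 2 (0x70): reg=0xA8
After byte 3 (0x2E): reg=0x9B
After byte 4 (0x49): reg=0x30
After byte 5 (0x21): reg=0x77
After byte 6 (0xDA): reg=0x4A

Answer: 0x4A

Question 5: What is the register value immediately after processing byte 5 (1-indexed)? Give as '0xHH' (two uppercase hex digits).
After byte 1 (0x4D): reg=0x48
After byte 2 (0x70): reg=0xA8
After byte 3 (0x2E): reg=0x9B
After byte 4 (0x49): reg=0x30
After byte 5 (0x21): reg=0x77

Answer: 0x77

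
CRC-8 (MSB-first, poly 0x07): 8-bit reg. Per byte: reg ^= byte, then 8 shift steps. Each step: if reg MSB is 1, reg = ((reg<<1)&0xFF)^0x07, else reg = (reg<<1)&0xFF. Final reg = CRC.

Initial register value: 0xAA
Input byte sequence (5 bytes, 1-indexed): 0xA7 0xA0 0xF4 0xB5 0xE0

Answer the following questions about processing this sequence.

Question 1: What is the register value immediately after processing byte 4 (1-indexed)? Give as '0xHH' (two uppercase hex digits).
After byte 1 (0xA7): reg=0x23
After byte 2 (0xA0): reg=0x80
After byte 3 (0xF4): reg=0x4B
After byte 4 (0xB5): reg=0xF4

Answer: 0xF4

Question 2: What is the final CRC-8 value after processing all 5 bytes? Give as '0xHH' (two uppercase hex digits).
Answer: 0x6C

Derivation:
After byte 1 (0xA7): reg=0x23
After byte 2 (0xA0): reg=0x80
After byte 3 (0xF4): reg=0x4B
After byte 4 (0xB5): reg=0xF4
After byte 5 (0xE0): reg=0x6C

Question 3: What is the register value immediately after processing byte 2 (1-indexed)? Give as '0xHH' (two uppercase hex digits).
Answer: 0x80

Derivation:
After byte 1 (0xA7): reg=0x23
After byte 2 (0xA0): reg=0x80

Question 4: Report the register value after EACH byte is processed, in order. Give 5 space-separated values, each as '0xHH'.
0x23 0x80 0x4B 0xF4 0x6C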